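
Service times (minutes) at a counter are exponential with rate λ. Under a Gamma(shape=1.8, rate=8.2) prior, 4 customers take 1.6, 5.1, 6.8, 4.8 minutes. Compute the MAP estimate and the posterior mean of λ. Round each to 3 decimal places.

Σ times = 18.3. Posterior: Gamma(shape = 1.8+4 = 5.8, rate = 8.2+18.3 = 26.5).
Mode = (α−1)/β = 4.8/26.5 = 0.181.
Mean = α/β = 5.8/26.5 = 0.219.
Mean > mode: the posterior has a right tail.

λ_MAP = 0.181, E[λ|data] = 0.219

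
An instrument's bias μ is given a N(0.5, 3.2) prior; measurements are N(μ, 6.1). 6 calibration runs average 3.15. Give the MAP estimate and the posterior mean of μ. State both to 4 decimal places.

Posterior for μ is Normal. Precision-weighted mean: (1/3.2·0.5 + 6/6.1·3.15) / (1/3.2 + 6/6.1) = 2.5111.
A Normal posterior is symmetric, so mode = mean.

MAP = 2.5111; posterior mean = 2.5111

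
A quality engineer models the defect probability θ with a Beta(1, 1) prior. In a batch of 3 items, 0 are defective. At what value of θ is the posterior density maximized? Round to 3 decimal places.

0.000

Posterior: Beta(1+0, 1+3) = Beta(1, 4).
Since α = 1 ≤ 1 and β > 1, the Beta density is monotone decreasing on [0,1]; the mode is at 0.
Mean = 1/(1+4) = 0.200.
This is the posterior mode — the MAP estimate.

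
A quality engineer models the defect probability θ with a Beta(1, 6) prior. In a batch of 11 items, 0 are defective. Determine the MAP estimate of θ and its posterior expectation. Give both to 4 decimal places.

θ_MAP = 0.0000, E[θ|data] = 0.0556

Posterior: Beta(1+0, 6+11) = Beta(1, 17).
Since α = 1 ≤ 1 and β > 1, the Beta density is monotone decreasing on [0,1]; the mode is at 0.
Mean = 1/(1+17) = 0.0556.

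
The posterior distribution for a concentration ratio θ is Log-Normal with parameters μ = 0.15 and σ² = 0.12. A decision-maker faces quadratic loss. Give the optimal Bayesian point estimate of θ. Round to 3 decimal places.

Mode = exp(μ − σ²) = exp(0.03) = 1.030.
Mean = exp(μ + σ²/2) = exp(0.210) = 1.234.
Quadratic loss ⇒ the optimal estimator is the posterior mean.

1.234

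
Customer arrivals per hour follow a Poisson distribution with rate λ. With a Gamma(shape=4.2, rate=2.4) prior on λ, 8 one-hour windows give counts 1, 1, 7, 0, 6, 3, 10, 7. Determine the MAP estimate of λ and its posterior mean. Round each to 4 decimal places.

Σ counts = 35. Posterior: Gamma(shape = 4.2+35 = 39.2, rate = 2.4+8 = 10.4).
Mode = (α−1)/β = 38.2/10.4 = 3.6731.
Mean = α/β = 39.2/10.4 = 3.7692.

MAP = 3.6731, posterior mean = 3.7692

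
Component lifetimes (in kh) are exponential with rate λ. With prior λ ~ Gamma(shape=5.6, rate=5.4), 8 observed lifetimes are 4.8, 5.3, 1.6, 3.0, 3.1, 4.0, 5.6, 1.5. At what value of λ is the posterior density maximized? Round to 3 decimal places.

0.367

Σ times = 28.9. Posterior: Gamma(shape = 5.6+8 = 13.6, rate = 5.4+28.9 = 34.3).
Mode = (α−1)/β = 12.6/34.3 = 0.367.
Mean = α/β = 13.6/34.3 = 0.397.
This is the posterior mode — the MAP estimate.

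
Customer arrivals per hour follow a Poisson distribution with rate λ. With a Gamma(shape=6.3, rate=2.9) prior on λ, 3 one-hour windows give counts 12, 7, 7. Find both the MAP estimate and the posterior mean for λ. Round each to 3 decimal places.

Σ counts = 26. Posterior: Gamma(shape = 6.3+26 = 32.3, rate = 2.9+3 = 5.9).
Mode = (α−1)/β = 31.3/5.9 = 5.305.
Mean = α/β = 32.3/5.9 = 5.475.

MAP estimate = 5.305, posterior mean = 5.475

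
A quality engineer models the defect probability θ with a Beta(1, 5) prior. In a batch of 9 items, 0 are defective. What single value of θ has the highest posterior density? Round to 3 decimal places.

0.000

Posterior: Beta(1+0, 5+9) = Beta(1, 14).
Since α = 1 ≤ 1 and β > 1, the Beta density is monotone decreasing on [0,1]; the mode is at 0.
Mean = 1/(1+14) = 0.067.
This is the posterior mode — the MAP estimate.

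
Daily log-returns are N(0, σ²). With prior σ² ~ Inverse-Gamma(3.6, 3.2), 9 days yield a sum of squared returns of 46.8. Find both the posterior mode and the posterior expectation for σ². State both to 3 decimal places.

MAP: 2.923. Posterior mean: 3.746.

Posterior: Inverse-Gamma(shape = 3.6+9/2 = 8.1, scale = 3.2+46.8/2 = 26.6).
Mode = β/(α+1) = 26.6/9.1 = 2.923.
Mean = β/(α−1) = 26.6/7.1 = 3.746.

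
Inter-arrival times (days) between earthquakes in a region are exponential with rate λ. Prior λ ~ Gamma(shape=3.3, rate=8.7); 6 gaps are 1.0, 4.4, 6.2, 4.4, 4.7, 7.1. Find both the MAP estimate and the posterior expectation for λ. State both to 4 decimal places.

Σ times = 27.8. Posterior: Gamma(shape = 3.3+6 = 9.3, rate = 8.7+27.8 = 36.5).
Mode = (α−1)/β = 8.3/36.5 = 0.2274.
Mean = α/β = 9.3/36.5 = 0.2548.
Mean > mode: the posterior has a right tail.

MAP: 0.2274. Posterior mean: 0.2548.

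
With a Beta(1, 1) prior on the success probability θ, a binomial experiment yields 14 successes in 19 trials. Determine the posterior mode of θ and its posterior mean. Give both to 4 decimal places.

Posterior: Beta(1+14, 1+5) = Beta(15, 6).
Mode = (15−1)/(15+6−2) = 14/19 = 0.7368.
With a flat prior the MAP equals the MLE, 14/19.
Mean = 15/(15+6) = 15/21 = 0.7143.

MAP: 0.7368. Posterior mean: 0.7143.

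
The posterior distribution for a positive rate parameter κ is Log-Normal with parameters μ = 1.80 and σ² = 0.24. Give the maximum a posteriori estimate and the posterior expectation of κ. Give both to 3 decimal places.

MAP = 4.759, posterior mean = 6.821

Mode = exp(μ − σ²) = exp(1.56) = 4.759.
Mean = exp(μ + σ²/2) = exp(1.920) = 6.821.
The posterior is right-skewed, so the mean exceeds the mode.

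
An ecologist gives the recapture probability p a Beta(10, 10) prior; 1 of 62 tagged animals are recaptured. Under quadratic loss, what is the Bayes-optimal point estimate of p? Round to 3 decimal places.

Posterior: Beta(10+1, 10+61) = Beta(11, 71).
Mode = (11−1)/(11+71−2) = 10/80 = 0.125.
Mean = 11/(11+71) = 11/82 = 0.134.
Quadratic loss ⇒ the optimal estimator is the posterior mean.

0.134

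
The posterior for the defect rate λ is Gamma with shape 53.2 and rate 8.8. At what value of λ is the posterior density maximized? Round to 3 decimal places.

5.932

Mode = (α−1)/β = 52.2/8.8 = 5.932.
Mean = α/β = 53.2/8.8 = 6.045.
This is the posterior mode — the MAP estimate.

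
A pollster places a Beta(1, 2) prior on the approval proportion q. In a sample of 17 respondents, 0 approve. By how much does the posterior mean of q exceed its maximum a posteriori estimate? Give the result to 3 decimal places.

Posterior: Beta(1+0, 2+17) = Beta(1, 19).
Since α = 1 ≤ 1 and β > 1, the Beta density is monotone decreasing on [0,1]; the mode is at 0.
Mean = 1/(1+19) = 0.050.
Difference = 0.050 − 0.000 = 0.050.

0.050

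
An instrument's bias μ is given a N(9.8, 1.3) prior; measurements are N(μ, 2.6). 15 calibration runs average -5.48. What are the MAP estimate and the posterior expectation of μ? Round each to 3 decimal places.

MAP: -3.682. Posterior mean: -3.682.

Posterior for μ is Normal. Precision-weighted mean: (1/1.3·9.8 + 15/2.6·-5.48) / (1/1.3 + 15/2.6) = -3.682.
A Normal posterior is symmetric, so mode = mean.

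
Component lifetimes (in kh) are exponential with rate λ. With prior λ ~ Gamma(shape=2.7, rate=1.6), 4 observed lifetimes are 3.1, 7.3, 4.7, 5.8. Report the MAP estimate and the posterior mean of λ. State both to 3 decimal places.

MAP = 0.253, posterior mean = 0.298

Σ times = 20.9. Posterior: Gamma(shape = 2.7+4 = 6.7, rate = 1.6+20.9 = 22.5).
Mode = (α−1)/β = 5.7/22.5 = 0.253.
Mean = α/β = 6.7/22.5 = 0.298.
The mean is pulled above the mode by the posterior's right skew.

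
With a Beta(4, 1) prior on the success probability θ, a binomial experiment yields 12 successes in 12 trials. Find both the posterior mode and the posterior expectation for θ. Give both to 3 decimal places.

Posterior: Beta(4+12, 1+0) = Beta(16, 1).
Since β = 1 ≤ 1 and α > 1, the Beta density is monotone increasing on [0,1]; the mode is at 1.
Mean = 16/(16+1) = 0.941.

MAP: 1.000. Posterior mean: 0.941.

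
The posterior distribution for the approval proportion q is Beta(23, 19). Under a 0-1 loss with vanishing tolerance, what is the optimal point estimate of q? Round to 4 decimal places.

0.5500

Mode = (23−1)/(23+19−2) = 22/40 = 0.5500.
Mean = 23/(23+19) = 23/42 = 0.5476.
This is the posterior mode — the MAP estimate.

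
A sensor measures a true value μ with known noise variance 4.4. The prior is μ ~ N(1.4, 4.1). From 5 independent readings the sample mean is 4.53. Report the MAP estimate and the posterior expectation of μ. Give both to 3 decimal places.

MAP = 3.977; posterior mean = 3.977

Posterior for μ is Normal. Precision-weighted mean: (1/4.1·1.4 + 5/4.4·4.53) / (1/4.1 + 5/4.4) = 3.977.
A Normal posterior is symmetric, so mode = mean.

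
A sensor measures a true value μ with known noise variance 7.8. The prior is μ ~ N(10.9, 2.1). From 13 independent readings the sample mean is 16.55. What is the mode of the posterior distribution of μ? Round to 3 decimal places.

Posterior for μ is Normal. Precision-weighted mean: (1/2.1·10.9 + 13/7.8·16.55) / (1/2.1 + 13/7.8) = 15.294.
A Normal posterior is symmetric, so mode = mean.
This is the posterior mode — the MAP estimate.

15.294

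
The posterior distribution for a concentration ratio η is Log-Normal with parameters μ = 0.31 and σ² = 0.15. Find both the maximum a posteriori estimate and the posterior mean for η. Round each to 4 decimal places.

MAP = 1.1735, posterior mean = 1.4696

Mode = exp(μ − σ²) = exp(0.16) = 1.1735.
Mean = exp(μ + σ²/2) = exp(0.385) = 1.4696.
Right-skewed posterior ⇒ mode < mean.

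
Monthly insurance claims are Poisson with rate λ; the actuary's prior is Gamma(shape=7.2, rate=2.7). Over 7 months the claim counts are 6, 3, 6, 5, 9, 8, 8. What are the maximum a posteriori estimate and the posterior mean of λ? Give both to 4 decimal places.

λ_MAP = 5.2784, E[λ|data] = 5.3814

Σ counts = 45. Posterior: Gamma(shape = 7.2+45 = 52.2, rate = 2.7+7 = 9.7).
Mode = (α−1)/β = 51.2/9.7 = 5.2784.
Mean = α/β = 52.2/9.7 = 5.3814.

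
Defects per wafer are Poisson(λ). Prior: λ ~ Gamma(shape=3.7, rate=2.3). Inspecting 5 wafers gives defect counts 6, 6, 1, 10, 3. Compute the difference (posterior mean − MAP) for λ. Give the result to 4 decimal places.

Σ counts = 26. Posterior: Gamma(shape = 3.7+26 = 29.7, rate = 2.3+5 = 7.3).
Mode = (α−1)/β = 28.7/7.3 = 3.9315.
Mean = α/β = 29.7/7.3 = 4.0685.
Difference = 4.0685 − 3.9315 = 0.1370.

0.1370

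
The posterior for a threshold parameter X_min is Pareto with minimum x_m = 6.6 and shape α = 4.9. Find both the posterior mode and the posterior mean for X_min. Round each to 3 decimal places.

MAP: 6.600. Posterior mean: 8.292.

The Pareto density is strictly decreasing on [x_m, ∞), so the mode is x_m = 6.600.
Mean = α·x_m/(α−1) = 4.9·6.6/3.9 = 8.292.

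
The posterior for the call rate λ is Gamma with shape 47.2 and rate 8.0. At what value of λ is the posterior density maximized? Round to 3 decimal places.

5.775

Mode = (α−1)/β = 46.2/8.0 = 5.775.
Mean = α/β = 47.2/8.0 = 5.900.
This is the posterior mode — the MAP estimate.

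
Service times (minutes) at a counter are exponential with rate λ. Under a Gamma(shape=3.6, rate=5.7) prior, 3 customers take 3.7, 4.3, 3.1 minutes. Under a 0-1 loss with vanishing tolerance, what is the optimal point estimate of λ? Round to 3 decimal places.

0.333

Σ times = 11.1. Posterior: Gamma(shape = 3.6+3 = 6.6, rate = 5.7+11.1 = 16.8).
Mode = (α−1)/β = 5.6/16.8 = 0.333.
Mean = α/β = 6.6/16.8 = 0.393.
This is the posterior mode — the MAP estimate.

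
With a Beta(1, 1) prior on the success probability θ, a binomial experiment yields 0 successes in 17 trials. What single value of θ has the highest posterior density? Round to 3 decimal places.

0.000

Posterior: Beta(1+0, 1+17) = Beta(1, 18).
Since α = 1 ≤ 1 and β > 1, the Beta density is monotone decreasing on [0,1]; the mode is at 0.
Mean = 1/(1+18) = 0.053.
This is the posterior mode — the MAP estimate.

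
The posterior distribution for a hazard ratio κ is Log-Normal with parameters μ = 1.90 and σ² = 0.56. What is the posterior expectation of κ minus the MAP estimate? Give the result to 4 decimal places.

Mode = exp(μ − σ²) = exp(1.34) = 3.8190.
Mean = exp(μ + σ²/2) = exp(2.180) = 8.8463.
Difference = 8.8463 − 3.8190 = 5.0273.

5.0273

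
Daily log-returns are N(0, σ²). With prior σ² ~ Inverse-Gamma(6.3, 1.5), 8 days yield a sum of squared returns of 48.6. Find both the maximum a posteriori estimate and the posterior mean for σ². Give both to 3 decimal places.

Posterior: Inverse-Gamma(shape = 6.3+8/2 = 10.3, scale = 1.5+48.6/2 = 25.8).
Mode = β/(α+1) = 25.8/11.3 = 2.283.
Mean = β/(α−1) = 25.8/9.3 = 2.774.

MAP = 2.283, posterior mean = 2.774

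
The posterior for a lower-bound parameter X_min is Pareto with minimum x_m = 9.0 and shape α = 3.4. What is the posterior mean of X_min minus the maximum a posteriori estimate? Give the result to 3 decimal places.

The Pareto density is strictly decreasing on [x_m, ∞), so the mode is x_m = 9.000.
Mean = α·x_m/(α−1) = 3.4·9.0/2.4 = 12.750.
Difference = 12.750 − 9.000 = 3.750.

3.750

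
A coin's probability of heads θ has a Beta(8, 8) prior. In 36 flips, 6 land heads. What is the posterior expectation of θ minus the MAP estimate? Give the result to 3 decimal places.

0.009

Posterior: Beta(8+6, 8+30) = Beta(14, 38).
Mode = (14−1)/(14+38−2) = 13/50 = 0.260.
Mean = 14/(14+38) = 14/52 = 0.269.
Difference = 0.269 − 0.260 = 0.009.
Mean > mode: the posterior has a right tail.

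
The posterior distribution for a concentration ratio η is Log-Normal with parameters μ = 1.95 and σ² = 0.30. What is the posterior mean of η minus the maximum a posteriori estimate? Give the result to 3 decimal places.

2.959

Mode = exp(μ − σ²) = exp(1.65) = 5.207.
Mean = exp(μ + σ²/2) = exp(2.100) = 8.166.
Difference = 8.166 − 5.207 = 2.959.
The posterior is right-skewed, so the mean exceeds the mode.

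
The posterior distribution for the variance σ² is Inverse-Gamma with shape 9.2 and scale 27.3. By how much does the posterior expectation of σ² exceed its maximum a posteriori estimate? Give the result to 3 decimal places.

0.653

Mode = β/(α+1) = 27.3/10.2 = 2.676.
Mean = β/(α−1) = 27.3/8.2 = 3.329.
Difference = 3.329 − 2.676 = 0.653.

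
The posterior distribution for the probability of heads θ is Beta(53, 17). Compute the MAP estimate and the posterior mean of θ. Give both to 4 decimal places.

θ_MAP = 0.7647, E[θ|data] = 0.7571

Mode = (53−1)/(53+17−2) = 52/68 = 0.7647.
Mean = 53/(53+17) = 53/70 = 0.7571.
Left-skewed posterior ⇒ mean < mode.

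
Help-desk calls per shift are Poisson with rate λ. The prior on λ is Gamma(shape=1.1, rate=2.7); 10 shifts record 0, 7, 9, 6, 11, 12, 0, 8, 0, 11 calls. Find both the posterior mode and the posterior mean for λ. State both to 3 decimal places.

MAP: 5.047. Posterior mean: 5.126.

Σ counts = 64. Posterior: Gamma(shape = 1.1+64 = 65.1, rate = 2.7+10 = 12.7).
Mode = (α−1)/β = 64.1/12.7 = 5.047.
Mean = α/β = 65.1/12.7 = 5.126.
The posterior is right-skewed, so the mean exceeds the mode.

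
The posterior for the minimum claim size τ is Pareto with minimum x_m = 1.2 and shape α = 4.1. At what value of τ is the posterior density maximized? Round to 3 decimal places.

The Pareto density is strictly decreasing on [x_m, ∞), so the mode is x_m = 1.200.
Mean = α·x_m/(α−1) = 4.1·1.2/3.1 = 1.587.
This is the posterior mode — the MAP estimate.

1.200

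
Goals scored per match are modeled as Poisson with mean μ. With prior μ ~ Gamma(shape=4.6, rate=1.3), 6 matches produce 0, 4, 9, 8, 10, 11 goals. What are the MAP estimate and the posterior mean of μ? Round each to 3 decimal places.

Σ counts = 42. Posterior: Gamma(shape = 4.6+42 = 46.6, rate = 1.3+6 = 7.3).
Mode = (α−1)/β = 45.6/7.3 = 6.247.
Mean = α/β = 46.6/7.3 = 6.384.

MAP = 6.247; posterior mean = 6.384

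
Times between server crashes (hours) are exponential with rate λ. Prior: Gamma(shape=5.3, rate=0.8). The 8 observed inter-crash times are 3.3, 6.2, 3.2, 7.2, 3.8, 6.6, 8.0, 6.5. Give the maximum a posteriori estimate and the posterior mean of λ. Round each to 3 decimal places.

Σ times = 44.8. Posterior: Gamma(shape = 5.3+8 = 13.3, rate = 0.8+44.8 = 45.6).
Mode = (α−1)/β = 12.3/45.6 = 0.270.
Mean = α/β = 13.3/45.6 = 0.292.

MAP = 0.270, posterior mean = 0.292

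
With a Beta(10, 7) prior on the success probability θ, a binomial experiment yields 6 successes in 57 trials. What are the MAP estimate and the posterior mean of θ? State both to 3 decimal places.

Posterior: Beta(10+6, 7+51) = Beta(16, 58).
Mode = (16−1)/(16+58−2) = 15/72 = 0.208.
Mean = 16/(16+58) = 16/74 = 0.216.

MAP = 0.208, posterior mean = 0.216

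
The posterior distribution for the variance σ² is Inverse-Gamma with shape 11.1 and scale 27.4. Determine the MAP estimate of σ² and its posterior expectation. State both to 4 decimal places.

Mode = β/(α+1) = 27.4/12.1 = 2.2645.
Mean = β/(α−1) = 27.4/10.1 = 2.7129.

MAP = 2.2645; posterior mean = 2.7129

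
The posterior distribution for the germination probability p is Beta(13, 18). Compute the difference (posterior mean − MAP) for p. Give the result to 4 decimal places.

Mode = (13−1)/(13+18−2) = 12/29 = 0.4138.
Mean = 13/(13+18) = 13/31 = 0.4194.
Difference = 0.4194 − 0.4138 = 0.0056.

0.0056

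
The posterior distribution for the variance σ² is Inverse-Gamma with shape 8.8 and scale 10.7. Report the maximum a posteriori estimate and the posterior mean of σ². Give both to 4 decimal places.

Mode = β/(α+1) = 10.7/9.8 = 1.0918.
Mean = β/(α−1) = 10.7/7.8 = 1.3718.
The posterior is right-skewed, so the mean exceeds the mode.

σ²_MAP = 1.0918, E[σ²|data] = 1.3718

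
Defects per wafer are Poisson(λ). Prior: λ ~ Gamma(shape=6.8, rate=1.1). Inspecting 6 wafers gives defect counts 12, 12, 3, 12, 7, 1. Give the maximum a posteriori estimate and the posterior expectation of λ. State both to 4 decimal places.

Σ counts = 47. Posterior: Gamma(shape = 6.8+47 = 53.8, rate = 1.1+6 = 7.1).
Mode = (α−1)/β = 52.8/7.1 = 7.4366.
Mean = α/β = 53.8/7.1 = 7.5775.
The mean is pulled above the mode by the posterior's right skew.

MAP = 7.4366, posterior mean = 7.5775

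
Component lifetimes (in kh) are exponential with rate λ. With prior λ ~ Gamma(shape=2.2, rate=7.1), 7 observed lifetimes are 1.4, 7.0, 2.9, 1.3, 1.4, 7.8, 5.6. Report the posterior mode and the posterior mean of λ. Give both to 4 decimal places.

λ_MAP = 0.2377, E[λ|data] = 0.2667

Σ times = 27.4. Posterior: Gamma(shape = 2.2+7 = 9.2, rate = 7.1+27.4 = 34.5).
Mode = (α−1)/β = 8.2/34.5 = 0.2377.
Mean = α/β = 9.2/34.5 = 0.2667.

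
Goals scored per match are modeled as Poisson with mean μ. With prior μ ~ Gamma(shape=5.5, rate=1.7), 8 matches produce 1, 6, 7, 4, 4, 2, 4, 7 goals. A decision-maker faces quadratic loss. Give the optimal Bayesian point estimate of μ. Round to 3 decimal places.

Σ counts = 35. Posterior: Gamma(shape = 5.5+35 = 40.5, rate = 1.7+8 = 9.7).
Mode = (α−1)/β = 39.5/9.7 = 4.072.
Mean = α/β = 40.5/9.7 = 4.175.
Quadratic loss ⇒ the optimal estimator is the posterior mean.

4.175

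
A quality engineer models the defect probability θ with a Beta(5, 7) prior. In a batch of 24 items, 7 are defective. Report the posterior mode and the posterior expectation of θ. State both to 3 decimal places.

MAP: 0.324. Posterior mean: 0.333.

Posterior: Beta(5+7, 7+17) = Beta(12, 24).
Mode = (12−1)/(12+24−2) = 11/34 = 0.324.
Mean = 12/(12+24) = 12/36 = 0.333.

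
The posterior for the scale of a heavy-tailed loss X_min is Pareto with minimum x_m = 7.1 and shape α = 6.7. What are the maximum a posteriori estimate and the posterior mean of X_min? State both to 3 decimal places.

The Pareto density is strictly decreasing on [x_m, ∞), so the mode is x_m = 7.100.
Mean = α·x_m/(α−1) = 6.7·7.1/5.7 = 8.346.

X_min_MAP = 7.100, E[X_min|data] = 8.346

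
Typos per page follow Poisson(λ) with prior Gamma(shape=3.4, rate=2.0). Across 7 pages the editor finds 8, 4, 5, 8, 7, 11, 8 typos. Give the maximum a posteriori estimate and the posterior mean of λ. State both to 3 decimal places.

Σ counts = 51. Posterior: Gamma(shape = 3.4+51 = 54.4, rate = 2.0+7 = 9.0).
Mode = (α−1)/β = 53.4/9.0 = 5.933.
Mean = α/β = 54.4/9.0 = 6.044.

MAP = 5.933; posterior mean = 6.044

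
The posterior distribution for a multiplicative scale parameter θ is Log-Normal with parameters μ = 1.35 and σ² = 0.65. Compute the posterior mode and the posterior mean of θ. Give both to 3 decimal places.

Mode = exp(μ − σ²) = exp(0.70) = 2.014.
Mean = exp(μ + σ²/2) = exp(1.675) = 5.339.

MAP = 2.014; posterior mean = 5.339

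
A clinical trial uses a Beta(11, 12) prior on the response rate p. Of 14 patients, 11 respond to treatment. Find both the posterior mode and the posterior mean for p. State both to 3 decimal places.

Posterior: Beta(11+11, 12+3) = Beta(22, 15).
Mode = (22−1)/(22+15−2) = 21/35 = 0.600.
Mean = 22/(22+15) = 22/37 = 0.595.
Left-skewed posterior ⇒ mean < mode.

MAP = 0.600; posterior mean = 0.595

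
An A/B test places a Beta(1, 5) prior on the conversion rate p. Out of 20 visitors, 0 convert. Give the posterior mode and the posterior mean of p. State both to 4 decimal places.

p_MAP = 0.0000, E[p|data] = 0.0385

Posterior: Beta(1+0, 5+20) = Beta(1, 25).
Since α = 1 ≤ 1 and β > 1, the Beta density is monotone decreasing on [0,1]; the mode is at 0.
Mean = 1/(1+25) = 0.0385.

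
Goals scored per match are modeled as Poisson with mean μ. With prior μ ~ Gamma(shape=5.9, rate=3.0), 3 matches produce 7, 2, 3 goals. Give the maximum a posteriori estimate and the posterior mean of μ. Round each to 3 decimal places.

MAP: 2.817. Posterior mean: 2.983.

Σ counts = 12. Posterior: Gamma(shape = 5.9+12 = 17.9, rate = 3.0+3 = 6.0).
Mode = (α−1)/β = 16.9/6.0 = 2.817.
Mean = α/β = 17.9/6.0 = 2.983.
Mean > mode: the posterior has a right tail.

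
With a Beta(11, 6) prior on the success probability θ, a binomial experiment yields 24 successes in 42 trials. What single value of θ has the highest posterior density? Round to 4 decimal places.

0.5965

Posterior: Beta(11+24, 6+18) = Beta(35, 24).
Mode = (35−1)/(35+24−2) = 34/57 = 0.5965.
Mean = 35/(35+24) = 35/59 = 0.5932.
This is the posterior mode — the MAP estimate.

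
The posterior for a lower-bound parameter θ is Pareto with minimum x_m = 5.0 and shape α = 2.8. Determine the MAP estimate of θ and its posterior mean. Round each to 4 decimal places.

The Pareto density is strictly decreasing on [x_m, ∞), so the mode is x_m = 5.0000.
Mean = α·x_m/(α−1) = 2.8·5.0/1.8 = 7.7778.
Mean > mode: the posterior has a right tail.

MAP = 5.0000, posterior mean = 7.7778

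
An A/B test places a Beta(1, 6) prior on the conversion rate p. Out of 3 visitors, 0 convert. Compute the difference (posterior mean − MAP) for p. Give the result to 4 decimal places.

0.1000

Posterior: Beta(1+0, 6+3) = Beta(1, 9).
Since α = 1 ≤ 1 and β > 1, the Beta density is monotone decreasing on [0,1]; the mode is at 0.
Mean = 1/(1+9) = 0.1000.
Difference = 0.1000 − 0.0000 = 0.1000.
The posterior is right-skewed, so the mean exceeds the mode.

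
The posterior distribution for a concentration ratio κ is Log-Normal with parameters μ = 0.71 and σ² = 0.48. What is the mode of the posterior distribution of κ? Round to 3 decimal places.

Mode = exp(μ − σ²) = exp(0.23) = 1.259.
Mean = exp(μ + σ²/2) = exp(0.950) = 2.586.
This is the posterior mode — the MAP estimate.

1.259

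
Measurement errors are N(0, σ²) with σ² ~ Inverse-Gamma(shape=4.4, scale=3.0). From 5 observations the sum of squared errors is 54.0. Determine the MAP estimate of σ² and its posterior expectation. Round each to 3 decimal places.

MAP estimate = 3.797, posterior expectation = 5.085

Posterior: Inverse-Gamma(shape = 4.4+5/2 = 6.9, scale = 3.0+54.0/2 = 30.0).
Mode = β/(α+1) = 30.0/7.9 = 3.797.
Mean = β/(α−1) = 30.0/5.9 = 5.085.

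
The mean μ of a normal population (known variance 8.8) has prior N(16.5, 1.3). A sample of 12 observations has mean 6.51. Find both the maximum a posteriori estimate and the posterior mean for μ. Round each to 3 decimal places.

MAP: 10.113. Posterior mean: 10.113.

Posterior for μ is Normal. Precision-weighted mean: (1/1.3·16.5 + 12/8.8·6.51) / (1/1.3 + 12/8.8) = 10.113.
A Normal posterior is symmetric, so mode = mean.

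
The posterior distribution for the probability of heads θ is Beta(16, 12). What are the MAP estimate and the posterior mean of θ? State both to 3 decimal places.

θ_MAP = 0.577, E[θ|data] = 0.571

Mode = (16−1)/(16+12−2) = 15/26 = 0.577.
Mean = 16/(16+12) = 16/28 = 0.571.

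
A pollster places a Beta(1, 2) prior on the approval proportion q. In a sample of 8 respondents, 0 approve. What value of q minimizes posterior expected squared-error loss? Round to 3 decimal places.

Posterior: Beta(1+0, 2+8) = Beta(1, 10).
Since α = 1 ≤ 1 and β > 1, the Beta density is monotone decreasing on [0,1]; the mode is at 0.
Mean = 1/(1+10) = 0.091.
Squared-error loss ⇒ the optimal estimator is the posterior mean.

0.091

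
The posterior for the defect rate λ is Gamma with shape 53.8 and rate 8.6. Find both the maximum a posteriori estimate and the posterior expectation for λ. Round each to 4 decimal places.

Mode = (α−1)/β = 52.8/8.6 = 6.1395.
Mean = α/β = 53.8/8.6 = 6.2558.

MAP = 6.1395, posterior mean = 6.2558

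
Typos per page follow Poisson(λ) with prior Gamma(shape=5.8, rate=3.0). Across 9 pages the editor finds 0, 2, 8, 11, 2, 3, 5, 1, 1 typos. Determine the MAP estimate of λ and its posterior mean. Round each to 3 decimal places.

Σ counts = 33. Posterior: Gamma(shape = 5.8+33 = 38.8, rate = 3.0+9 = 12.0).
Mode = (α−1)/β = 37.8/12.0 = 3.150.
Mean = α/β = 38.8/12.0 = 3.233.

λ_MAP = 3.150, E[λ|data] = 3.233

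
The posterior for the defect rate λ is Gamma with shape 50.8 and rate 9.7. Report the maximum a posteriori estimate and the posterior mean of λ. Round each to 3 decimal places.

MAP = 5.134; posterior mean = 5.237

Mode = (α−1)/β = 49.8/9.7 = 5.134.
Mean = α/β = 50.8/9.7 = 5.237.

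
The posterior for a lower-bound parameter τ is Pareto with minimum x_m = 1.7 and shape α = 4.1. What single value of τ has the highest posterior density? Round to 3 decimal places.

The Pareto density is strictly decreasing on [x_m, ∞), so the mode is x_m = 1.700.
Mean = α·x_m/(α−1) = 4.1·1.7/3.1 = 2.248.
This is the posterior mode — the MAP estimate.

1.700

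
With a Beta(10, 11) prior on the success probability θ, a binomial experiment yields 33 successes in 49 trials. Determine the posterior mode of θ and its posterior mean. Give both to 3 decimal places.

Posterior: Beta(10+33, 11+16) = Beta(43, 27).
Mode = (43−1)/(43+27−2) = 42/68 = 0.618.
Mean = 43/(43+27) = 43/70 = 0.614.

MAP = 0.618, posterior mean = 0.614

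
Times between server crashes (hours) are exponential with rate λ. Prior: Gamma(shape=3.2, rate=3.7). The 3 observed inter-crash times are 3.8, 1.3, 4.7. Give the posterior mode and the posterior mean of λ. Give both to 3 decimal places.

MAP = 0.385; posterior mean = 0.459

Σ times = 9.8. Posterior: Gamma(shape = 3.2+3 = 6.2, rate = 3.7+9.8 = 13.5).
Mode = (α−1)/β = 5.2/13.5 = 0.385.
Mean = α/β = 6.2/13.5 = 0.459.
The posterior is right-skewed, so the mean exceeds the mode.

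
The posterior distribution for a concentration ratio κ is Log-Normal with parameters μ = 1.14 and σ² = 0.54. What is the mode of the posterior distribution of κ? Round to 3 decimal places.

1.822

Mode = exp(μ − σ²) = exp(0.60) = 1.822.
Mean = exp(μ + σ²/2) = exp(1.410) = 4.096.
This is the posterior mode — the MAP estimate.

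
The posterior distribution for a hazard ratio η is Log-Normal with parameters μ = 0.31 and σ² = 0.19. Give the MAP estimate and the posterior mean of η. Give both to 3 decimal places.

Mode = exp(μ − σ²) = exp(0.12) = 1.127.
Mean = exp(μ + σ²/2) = exp(0.405) = 1.499.
Right-skewed posterior ⇒ mode < mean.

MAP = 1.127, posterior mean = 1.499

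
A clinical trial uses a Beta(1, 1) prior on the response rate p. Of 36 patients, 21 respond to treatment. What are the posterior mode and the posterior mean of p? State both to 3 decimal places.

MAP: 0.583. Posterior mean: 0.579.

Posterior: Beta(1+21, 1+15) = Beta(22, 16).
Mode = (22−1)/(22+16−2) = 21/36 = 0.583.
With a flat prior the MAP equals the MLE, 21/36.
Mean = 22/(22+16) = 22/38 = 0.579.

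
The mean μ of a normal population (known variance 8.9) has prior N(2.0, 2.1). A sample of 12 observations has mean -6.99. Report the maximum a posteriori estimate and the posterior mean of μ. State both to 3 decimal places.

MAP: -4.644. Posterior mean: -4.644.

Posterior for μ is Normal. Precision-weighted mean: (1/2.1·2.0 + 12/8.9·-6.99) / (1/2.1 + 12/8.9) = -4.644.
A Normal posterior is symmetric, so mode = mean.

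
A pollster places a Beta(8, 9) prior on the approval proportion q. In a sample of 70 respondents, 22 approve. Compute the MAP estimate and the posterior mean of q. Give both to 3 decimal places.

MAP estimate = 0.341, posterior mean = 0.345

Posterior: Beta(8+22, 9+48) = Beta(30, 57).
Mode = (30−1)/(30+57−2) = 29/85 = 0.341.
Mean = 30/(30+57) = 30/87 = 0.345.
Mean > mode: the posterior has a right tail.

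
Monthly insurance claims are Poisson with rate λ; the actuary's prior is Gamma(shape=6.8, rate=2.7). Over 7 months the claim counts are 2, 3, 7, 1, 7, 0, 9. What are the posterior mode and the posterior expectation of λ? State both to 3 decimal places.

posterior mode = 3.588, posterior expectation = 3.691

Σ counts = 29. Posterior: Gamma(shape = 6.8+29 = 35.8, rate = 2.7+7 = 9.7).
Mode = (α−1)/β = 34.8/9.7 = 3.588.
Mean = α/β = 35.8/9.7 = 3.691.
Mean > mode: the posterior has a right tail.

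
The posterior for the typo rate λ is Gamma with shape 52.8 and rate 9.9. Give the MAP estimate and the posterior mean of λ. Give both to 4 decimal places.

MAP = 5.2323; posterior mean = 5.3333

Mode = (α−1)/β = 51.8/9.9 = 5.2323.
Mean = α/β = 52.8/9.9 = 5.3333.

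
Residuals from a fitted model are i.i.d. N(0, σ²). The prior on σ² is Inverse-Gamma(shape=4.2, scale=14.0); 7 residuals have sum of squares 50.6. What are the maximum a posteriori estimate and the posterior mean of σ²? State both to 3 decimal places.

MAP = 4.517; posterior mean = 5.866

Posterior: Inverse-Gamma(shape = 4.2+7/2 = 7.7, scale = 14.0+50.6/2 = 39.3).
Mode = β/(α+1) = 39.3/8.7 = 4.517.
Mean = β/(α−1) = 39.3/6.7 = 5.866.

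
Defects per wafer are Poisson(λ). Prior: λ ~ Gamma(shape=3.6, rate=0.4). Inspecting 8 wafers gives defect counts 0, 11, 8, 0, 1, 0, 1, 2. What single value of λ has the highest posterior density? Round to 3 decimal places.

3.048

Σ counts = 23. Posterior: Gamma(shape = 3.6+23 = 26.6, rate = 0.4+8 = 8.4).
Mode = (α−1)/β = 25.6/8.4 = 3.048.
Mean = α/β = 26.6/8.4 = 3.167.
This is the posterior mode — the MAP estimate.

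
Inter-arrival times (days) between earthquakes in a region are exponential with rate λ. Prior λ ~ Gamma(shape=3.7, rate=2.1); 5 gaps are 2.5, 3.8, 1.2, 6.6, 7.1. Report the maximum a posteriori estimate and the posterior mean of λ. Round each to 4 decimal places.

MAP = 0.3305; posterior mean = 0.3734

Σ times = 21.2. Posterior: Gamma(shape = 3.7+5 = 8.7, rate = 2.1+21.2 = 23.3).
Mode = (α−1)/β = 7.7/23.3 = 0.3305.
Mean = α/β = 8.7/23.3 = 0.3734.
Right-skewed posterior ⇒ mode < mean.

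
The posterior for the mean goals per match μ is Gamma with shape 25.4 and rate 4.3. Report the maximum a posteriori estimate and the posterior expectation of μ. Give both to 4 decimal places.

Mode = (α−1)/β = 24.4/4.3 = 5.6744.
Mean = α/β = 25.4/4.3 = 5.9070.

μ_MAP = 5.6744, E[μ|data] = 5.9070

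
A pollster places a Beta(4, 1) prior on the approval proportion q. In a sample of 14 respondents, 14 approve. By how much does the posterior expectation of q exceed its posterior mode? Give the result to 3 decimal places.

-0.053

Posterior: Beta(4+14, 1+0) = Beta(18, 1).
Since β = 1 ≤ 1 and α > 1, the Beta density is monotone increasing on [0,1]; the mode is at 1.
Mean = 18/(18+1) = 0.947.
Difference = 0.947 − 1.000 = -0.053.
Left-skewed posterior ⇒ mean < mode.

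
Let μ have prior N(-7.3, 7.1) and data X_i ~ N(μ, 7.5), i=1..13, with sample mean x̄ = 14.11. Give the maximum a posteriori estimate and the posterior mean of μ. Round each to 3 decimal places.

Posterior for μ is Normal. Precision-weighted mean: (1/7.1·-7.3 + 13/7.5·14.11) / (1/7.1 + 13/7.5) = 12.501.
A Normal posterior is symmetric, so mode = mean.

MAP: 12.501. Posterior mean: 12.501.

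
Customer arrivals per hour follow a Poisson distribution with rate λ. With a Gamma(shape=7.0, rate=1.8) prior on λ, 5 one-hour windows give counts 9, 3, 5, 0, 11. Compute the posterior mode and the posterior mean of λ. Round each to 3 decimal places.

Σ counts = 28. Posterior: Gamma(shape = 7.0+28 = 35.0, rate = 1.8+5 = 6.8).
Mode = (α−1)/β = 34.0/6.8 = 5.000.
Mean = α/β = 35.0/6.8 = 5.147.
Right-skewed posterior ⇒ mode < mean.

MAP: 5.000. Posterior mean: 5.147.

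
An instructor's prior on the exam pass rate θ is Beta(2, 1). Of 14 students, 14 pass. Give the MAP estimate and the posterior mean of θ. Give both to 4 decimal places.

Posterior: Beta(2+14, 1+0) = Beta(16, 1).
Since β = 1 ≤ 1 and α > 1, the Beta density is monotone increasing on [0,1]; the mode is at 1.
Mean = 16/(16+1) = 0.9412.

MAP = 1.0000; posterior mean = 0.9412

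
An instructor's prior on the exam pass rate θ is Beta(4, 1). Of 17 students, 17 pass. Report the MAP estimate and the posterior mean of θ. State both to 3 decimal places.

MAP = 1.000; posterior mean = 0.955

Posterior: Beta(4+17, 1+0) = Beta(21, 1).
Since β = 1 ≤ 1 and α > 1, the Beta density is monotone increasing on [0,1]; the mode is at 1.
Mean = 21/(21+1) = 0.955.
The posterior is left-skewed, so the mode exceeds the mean.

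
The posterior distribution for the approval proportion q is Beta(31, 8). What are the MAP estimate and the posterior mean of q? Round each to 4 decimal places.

Mode = (31−1)/(31+8−2) = 30/37 = 0.8108.
Mean = 31/(31+8) = 31/39 = 0.7949.
The posterior is left-skewed, so the mode exceeds the mean.

MAP = 0.8108; posterior mean = 0.7949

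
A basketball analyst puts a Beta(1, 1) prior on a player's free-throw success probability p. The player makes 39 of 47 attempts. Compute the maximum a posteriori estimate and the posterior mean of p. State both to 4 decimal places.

MAP = 0.8298; posterior mean = 0.8163

Posterior: Beta(1+39, 1+8) = Beta(40, 9).
Mode = (40−1)/(40+9−2) = 39/47 = 0.8298.
Mean = 40/(40+9) = 40/49 = 0.8163.
Left-skewed posterior ⇒ mean < mode.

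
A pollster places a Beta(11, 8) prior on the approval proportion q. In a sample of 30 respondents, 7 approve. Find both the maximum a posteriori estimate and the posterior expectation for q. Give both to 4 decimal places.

Posterior: Beta(11+7, 8+23) = Beta(18, 31).
Mode = (18−1)/(18+31−2) = 17/47 = 0.3617.
Mean = 18/(18+31) = 18/49 = 0.3673.

MAP = 0.3617, posterior mean = 0.3673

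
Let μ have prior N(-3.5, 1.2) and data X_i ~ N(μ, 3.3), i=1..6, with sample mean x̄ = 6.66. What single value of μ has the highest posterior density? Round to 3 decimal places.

Posterior for μ is Normal. Precision-weighted mean: (1/1.2·-3.5 + 6/3.3·6.66) / (1/1.2 + 6/3.3) = 3.467.
A Normal posterior is symmetric, so mode = mean.
This is the posterior mode — the MAP estimate.

3.467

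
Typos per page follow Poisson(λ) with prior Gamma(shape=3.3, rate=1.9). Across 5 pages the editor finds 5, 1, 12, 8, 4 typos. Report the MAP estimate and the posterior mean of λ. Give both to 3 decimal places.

Σ counts = 30. Posterior: Gamma(shape = 3.3+30 = 33.3, rate = 1.9+5 = 6.9).
Mode = (α−1)/β = 32.3/6.9 = 4.681.
Mean = α/β = 33.3/6.9 = 4.826.

λ_MAP = 4.681, E[λ|data] = 4.826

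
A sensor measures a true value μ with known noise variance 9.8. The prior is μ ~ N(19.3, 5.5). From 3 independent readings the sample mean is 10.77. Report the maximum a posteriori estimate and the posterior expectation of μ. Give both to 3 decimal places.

MAP: 13.948. Posterior mean: 13.948.

Posterior for μ is Normal. Precision-weighted mean: (1/5.5·19.3 + 3/9.8·10.77) / (1/5.5 + 3/9.8) = 13.948.
A Normal posterior is symmetric, so mode = mean.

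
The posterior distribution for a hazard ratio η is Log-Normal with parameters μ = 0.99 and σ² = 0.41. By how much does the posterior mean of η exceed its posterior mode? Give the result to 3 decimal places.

1.518

Mode = exp(μ − σ²) = exp(0.58) = 1.786.
Mean = exp(μ + σ²/2) = exp(1.195) = 3.304.
Difference = 3.304 − 1.786 = 1.518.
Mean > mode: the posterior has a right tail.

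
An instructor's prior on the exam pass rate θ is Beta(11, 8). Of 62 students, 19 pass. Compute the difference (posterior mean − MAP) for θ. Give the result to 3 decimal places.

0.003

Posterior: Beta(11+19, 8+43) = Beta(30, 51).
Mode = (30−1)/(30+51−2) = 29/79 = 0.367.
Mean = 30/(30+51) = 30/81 = 0.370.
Difference = 0.370 − 0.367 = 0.003.
Right-skewed posterior ⇒ mode < mean.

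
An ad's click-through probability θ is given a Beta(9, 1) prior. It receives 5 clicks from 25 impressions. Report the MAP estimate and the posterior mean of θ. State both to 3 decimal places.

MAP: 0.394. Posterior mean: 0.400.

Posterior: Beta(9+5, 1+20) = Beta(14, 21).
Mode = (14−1)/(14+21−2) = 13/33 = 0.394.
Mean = 14/(14+21) = 14/35 = 0.400.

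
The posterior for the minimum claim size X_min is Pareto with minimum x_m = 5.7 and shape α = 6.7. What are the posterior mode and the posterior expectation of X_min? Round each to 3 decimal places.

The Pareto density is strictly decreasing on [x_m, ∞), so the mode is x_m = 5.700.
Mean = α·x_m/(α−1) = 6.7·5.7/5.7 = 6.700.
The mean is pulled above the mode by the posterior's right skew.

MAP = 5.700; posterior mean = 6.700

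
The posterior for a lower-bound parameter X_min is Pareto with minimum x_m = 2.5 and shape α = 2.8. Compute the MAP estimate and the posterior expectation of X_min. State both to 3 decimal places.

The Pareto density is strictly decreasing on [x_m, ∞), so the mode is x_m = 2.500.
Mean = α·x_m/(α−1) = 2.8·2.5/1.8 = 3.889.

MAP = 2.500; posterior mean = 3.889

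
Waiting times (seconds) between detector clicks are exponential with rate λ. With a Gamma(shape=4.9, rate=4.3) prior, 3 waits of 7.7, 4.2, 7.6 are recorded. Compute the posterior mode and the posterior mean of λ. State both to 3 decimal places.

λ_MAP = 0.290, E[λ|data] = 0.332

Σ times = 19.5. Posterior: Gamma(shape = 4.9+3 = 7.9, rate = 4.3+19.5 = 23.8).
Mode = (α−1)/β = 6.9/23.8 = 0.290.
Mean = α/β = 7.9/23.8 = 0.332.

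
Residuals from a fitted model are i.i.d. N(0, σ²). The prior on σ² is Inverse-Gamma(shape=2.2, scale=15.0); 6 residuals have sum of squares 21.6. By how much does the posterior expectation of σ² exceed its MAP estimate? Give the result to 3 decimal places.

1.982

Posterior: Inverse-Gamma(shape = 2.2+6/2 = 5.2, scale = 15.0+21.6/2 = 25.8).
Mode = β/(α+1) = 25.8/6.2 = 4.161.
Mean = β/(α−1) = 25.8/4.2 = 6.143.
Difference = 6.143 − 4.161 = 1.982.
The mean is pulled above the mode by the posterior's right skew.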